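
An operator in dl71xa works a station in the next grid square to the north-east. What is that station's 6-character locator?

DL81ab

Longitude subsquare x = 23; +1 → 24, wraps to 0 = a, carry into square.
Longitude square 7; +1 → 8.
Latitude subsquare a = 0; +1 → 1 = b.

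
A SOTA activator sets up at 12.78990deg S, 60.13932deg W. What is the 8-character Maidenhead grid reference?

Offset from 180°W / 90°S: lon 119.86068°, lat 77.21010°.
Field: 119.86068/20 → 5 → F, 77.21010/10 → 7 → H; chars FH.
Square: 19.86068/2 → 9, 7.21010/1 → 7; chars 97.
Subsquare: 1.86068/0.0833333 → 22 → w, 0.21010/0.0416667 → 5 → f; chars wf.
Extended square: 0.02735/0.00833333 → 3, 0.00177/0.00416667 → 0; chars 30.

FH97wf30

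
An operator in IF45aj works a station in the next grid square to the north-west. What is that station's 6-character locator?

Longitude subsquare a = 0; −1 → -1, wraps to 23 = x, carry into square.
Longitude square 4; −1 → 3.
Latitude subsquare j = 9; +1 → 10 = k.

IF35xk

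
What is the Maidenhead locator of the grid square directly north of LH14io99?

LH14ip90

Latitude extended square 9; +1 → 10, wraps to 0, carry into subsquare.
Latitude subsquare o = 14; +1 → 15 = p.
The longitude characters are unchanged.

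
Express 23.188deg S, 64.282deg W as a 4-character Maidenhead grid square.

FG76

Offset from 180°W / 90°S: lon 115.72°, lat 66.81°.
Field (20°×10°, letters A–R): 115.72/20 → 5 → F, 66.81/10 → 6 → G; chars FG.
Square (2°×1°, digits 0–9): 15.72/2 → 7, 6.81/1 → 6; chars 76.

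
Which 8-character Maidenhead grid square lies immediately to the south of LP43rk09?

LP43rk08

Latitude extended square 9; −1 → 8.
The longitude characters are unchanged.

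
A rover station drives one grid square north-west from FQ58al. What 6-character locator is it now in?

Longitude subsquare a = 0; −1 → -1, wraps to 23 = x, carry into square.
Longitude square 5; −1 → 4.
Latitude subsquare l = 11; +1 → 12 = m.

FQ48xm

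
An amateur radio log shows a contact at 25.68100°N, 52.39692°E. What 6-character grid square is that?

LL65eq

Add 180° to longitude and 90° to latitude: 232.3969, 115.6810.
Field (20°×10°, letters A–R): 232.3969/20 → 11 → L, 115.6810/10 → 11 → L; chars LL.
Square (2°×1°, digits 0–9): 12.3969/2 → 6, 5.6810/1 → 5; chars 65.
Subsquare (5′×2.5′, letters a–x): 0.3969/0.0833333 → 4 → e, 0.6810/0.0416667 → 16 → q; chars eq.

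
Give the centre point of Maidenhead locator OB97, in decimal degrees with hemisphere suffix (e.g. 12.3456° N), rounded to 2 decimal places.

72.50° S, 119.00° E

Field O=14, B=1: +14·20° lon, +1·10° lat → SW at lon 100°, lat -80°.
Square 9, 7: +9·2° lon, +7·1° lat → SW at lon 118°, lat -73°.
Cell spans 2° lon × 1° lat. Centre is SW corner plus half of each.
latitude 72.50° S, longitude 119.00° E.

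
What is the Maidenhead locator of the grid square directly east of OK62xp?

Longitude subsquare x = 23; +1 → 24, wraps to 0 = a, carry into square.
Longitude square 6; +1 → 7.
The latitude characters are unchanged.

OK72ap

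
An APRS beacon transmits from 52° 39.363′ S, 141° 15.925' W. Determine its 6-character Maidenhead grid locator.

Add 180° to longitude and 90° to latitude: 38.7346, 37.3439.
Field: lon ⌊38.7346/20⌋ = 1 → B; lat ⌊37.3439/10⌋ = 3 → D.
Square: lon ⌊18.7346/2⌋ = 9; lat ⌊7.3439/1⌋ = 7.
Subsquare: lon ⌊0.7346/0.0833333⌋ = 8 → i; lat ⌊0.3439/0.0416667⌋ = 8 → i.

BD97ii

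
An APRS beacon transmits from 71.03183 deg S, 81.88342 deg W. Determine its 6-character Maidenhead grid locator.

Offset from 180°W / 90°S: lon 98.1166°, lat 18.9682°.
Field: lon ⌊98.1166/20⌋ = 4 → E; lat ⌊18.9682/10⌋ = 1 → B.
Square: lon ⌊18.1166/2⌋ = 9; lat ⌊8.9682/1⌋ = 8.
Subsquare: lon ⌊0.1166/0.0833333⌋ = 1 → b; lat ⌊0.9682/0.0416667⌋ = 23 → x.

EB98bx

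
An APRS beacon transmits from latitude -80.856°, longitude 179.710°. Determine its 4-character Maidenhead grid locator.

Add 180° to longitude and 90° to latitude: 359.71, 9.14.
Field: 359.71/20 → 17 → R, 9.14/10 → 0 → A; chars RA.
Square: 19.71/2 → 9, 9.14/1 → 9; chars 99.

RA99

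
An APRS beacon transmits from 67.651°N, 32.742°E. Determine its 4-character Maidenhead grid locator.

KP67

Shift to the Maidenhead origin (180°W, 90°S): lon 212.74, lat 157.65.
Field: 212.74/20 → 10 → K, 157.65/10 → 15 → P; chars KP.
Square: 12.74/2 → 6, 7.65/1 → 7; chars 67.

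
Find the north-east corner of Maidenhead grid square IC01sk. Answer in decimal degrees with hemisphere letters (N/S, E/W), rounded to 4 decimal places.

Field I=8, C=2: +8·20° lon, +2·10° lat → SW at lon -20°, lat -70°.
Square 0, 1: +0·2° lon, +1·1° lat → SW at lon -20°, lat -69°.
Subsquare s=18, k=10: +18·0.0833333° lon, +10·0.0416667° lat → SW at lon -18.5°, lat -68.5833°.
Cell spans 0.0833333° lon × 0.0416667° lat. NE corner is SW corner plus one full cell.
latitude 68.5417° S, longitude 18.4167° W.

68.5417° S, 18.4167° W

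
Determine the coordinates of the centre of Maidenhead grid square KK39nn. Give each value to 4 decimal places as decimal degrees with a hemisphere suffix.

19.5625° N, 27.1250° E

Field K=10, K=10: +10·20° lon, +10·10° lat → SW at lon 20°, lat 10°.
Square 3, 9: +3·2° lon, +9·1° lat → SW at lon 26°, lat 19°.
Subsquare n=13, n=13: +13·0.0833333° lon, +13·0.0416667° lat → SW at lon 27.0833°, lat 19.5417°.
Cell spans 0.0833333° lon × 0.0416667° lat. Centre is SW corner plus half of each.
latitude 19.5625° N, longitude 27.1250° E.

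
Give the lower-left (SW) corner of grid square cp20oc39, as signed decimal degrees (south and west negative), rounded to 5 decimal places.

60.12083, -134.80833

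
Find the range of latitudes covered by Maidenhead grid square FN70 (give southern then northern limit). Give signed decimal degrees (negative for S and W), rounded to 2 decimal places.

Field F=5, N=13: +5·20° lon, +13·10° lat → SW at lon -80°, lat 40°.
Square 7, 0: +7·2° lon, +0·1° lat → SW at lon -66°, lat 40°.
Cell spans 2° lon × 1° lat.
south 40.00, north 41.00.

40.00, 41.00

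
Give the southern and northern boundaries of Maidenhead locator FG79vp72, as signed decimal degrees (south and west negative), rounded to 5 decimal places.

Field F=5, G=6: +5·20° lon, +6·10° lat → SW at lon -80°, lat -30°.
Square 7, 9: +7·2° lon, +9·1° lat → SW at lon -66°, lat -21°.
Subsquare v=21, p=15: +21·0.0833333° lon, +15·0.0416667° lat → SW at lon -64.25°, lat -20.375°.
Extended square 7, 2: +7·0.00833333° lon, +2·0.00416667° lat → SW at lon -64.1917°, lat -20.3667°.
Cell spans 0.00833333° lon × 0.00416667° lat.
south -20.36667, north -20.36250.

-20.36667, -20.36250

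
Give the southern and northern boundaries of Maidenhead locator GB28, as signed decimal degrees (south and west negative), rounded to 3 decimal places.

-72.000, -71.000

Field G=6, B=1: +6·20° lon, +1·10° lat → SW at lon -60°, lat -80°.
Square 2, 8: +2·2° lon, +8·1° lat → SW at lon -56°, lat -72°.
Cell spans 2° lon × 1° lat.
south -72.000, north -71.000.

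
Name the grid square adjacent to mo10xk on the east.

Longitude subsquare x = 23; +1 → 24, wraps to 0 = a, carry into square.
Longitude square 1; +1 → 2.
The latitude characters are unchanged.

MO20ak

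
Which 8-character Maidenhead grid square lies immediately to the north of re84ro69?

Latitude extended square 9; +1 → 10, wraps to 0, carry into subsquare.
Latitude subsquare o = 14; +1 → 15 = p.
The longitude characters are unchanged.

RE84rp60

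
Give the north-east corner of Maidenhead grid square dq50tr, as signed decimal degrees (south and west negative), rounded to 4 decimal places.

70.7500, -108.3333

Field D=3, Q=16: +3·20° lon, +16·10° lat → SW at lon -120°, lat 70°.
Square 5, 0: +5·2° lon, +0·1° lat → SW at lon -110°, lat 70°.
Subsquare t=19, r=17: +19·0.0833333° lon, +17·0.0416667° lat → SW at lon -108.417°, lat 70.7083°.
Cell spans 0.0833333° lon × 0.0416667° lat. NE corner is SW corner plus one full cell.
latitude 70.7500, longitude -108.3333.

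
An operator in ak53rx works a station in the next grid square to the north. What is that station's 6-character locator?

Latitude subsquare x = 23; +1 → 24, wraps to 0 = a, carry into square.
Latitude square 3; +1 → 4.
The longitude characters are unchanged.

AK54ra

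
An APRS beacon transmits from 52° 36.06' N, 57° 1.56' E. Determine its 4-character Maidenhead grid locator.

LO82

Add 180° to longitude and 90° to latitude: 237.03, 142.60.
Field: lon ⌊237.03/20⌋ = 11 → L; lat ⌊142.60/10⌋ = 14 → O.
Square: lon ⌊17.03/2⌋ = 8; lat ⌊2.60/1⌋ = 2.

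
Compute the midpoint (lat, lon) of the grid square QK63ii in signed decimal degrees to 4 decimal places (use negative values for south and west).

13.3542, 152.7083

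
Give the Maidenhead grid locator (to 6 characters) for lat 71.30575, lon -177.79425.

Shift to the Maidenhead origin (180°W, 90°S): lon 2.2057, lat 161.3057.
Field (20°×10°, letters A–R): 2.2057/20 → 0 → A, 161.3057/10 → 16 → Q; chars AQ.
Square (2°×1°, digits 0–9): 2.2057/2 → 1, 1.3057/1 → 1; chars 11.
Subsquare (5′×2.5′, letters a–x): 0.2057/0.0833333 → 2 → c, 0.3057/0.0416667 → 7 → h; chars ch.

AQ11ch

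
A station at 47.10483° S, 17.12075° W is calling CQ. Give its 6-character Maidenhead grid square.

IE12kv

Offset from 180°W / 90°S: lon 162.8793°, lat 42.8952°.
Field (20°×10°, letters A–R): 162.8793/20 → 8 → I, 42.8952/10 → 4 → E; chars IE.
Square (2°×1°, digits 0–9): 2.8793/2 → 1, 2.8952/1 → 2; chars 12.
Subsquare (5′×2.5′, letters a–x): 0.8793/0.0833333 → 10 → k, 0.8952/0.0416667 → 21 → v; chars kv.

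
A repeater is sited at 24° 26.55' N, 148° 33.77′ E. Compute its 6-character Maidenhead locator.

Shift to the Maidenhead origin (180°W, 90°S): lon 328.5628, lat 114.4425.
Field: lon ⌊328.5628/20⌋ = 16 → Q; lat ⌊114.4425/10⌋ = 11 → L.
Square: lon ⌊8.5628/2⌋ = 4; lat ⌊4.4425/1⌋ = 4.
Subsquare: lon ⌊0.5628/0.0833333⌋ = 6 → g; lat ⌊0.4425/0.0416667⌋ = 10 → k.

QL44gk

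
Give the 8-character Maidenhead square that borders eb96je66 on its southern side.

EB96je65

Latitude extended square 6; −1 → 5.
The longitude characters are unchanged.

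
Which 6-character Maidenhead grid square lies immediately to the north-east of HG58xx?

HG69aa

Longitude subsquare x = 23; +1 → 24, wraps to 0 = a, carry into square.
Longitude square 5; +1 → 6.
Latitude subsquare x = 23; +1 → 24, wraps to 0 = a, carry into square.
Latitude square 8; +1 → 9.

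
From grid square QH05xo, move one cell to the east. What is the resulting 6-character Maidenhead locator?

Longitude subsquare x = 23; +1 → 24, wraps to 0 = a, carry into square.
Longitude square 0; +1 → 1.
The latitude characters are unchanged.

QH15ao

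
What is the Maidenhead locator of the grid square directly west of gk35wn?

Longitude subsquare w = 22; −1 → 21 = v.
The latitude characters are unchanged.

GK35vn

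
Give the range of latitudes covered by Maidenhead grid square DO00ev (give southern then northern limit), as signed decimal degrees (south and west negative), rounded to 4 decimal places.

50.8750, 50.9167

Field D=3, O=14: +3·20° lon, +14·10° lat → SW at lon -120°, lat 50°.
Square 0, 0: +0·2° lon, +0·1° lat → SW at lon -120°, lat 50°.
Subsquare e=4, v=21: +4·0.0833333° lon, +21·0.0416667° lat → SW at lon -119.667°, lat 50.875°.
Cell spans 0.0833333° lon × 0.0416667° lat.
south 50.8750, north 50.9167.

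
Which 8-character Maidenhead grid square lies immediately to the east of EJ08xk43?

Longitude extended square 4; +1 → 5.
The latitude characters are unchanged.

EJ08xk53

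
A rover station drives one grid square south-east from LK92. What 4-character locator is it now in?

MK01

Longitude square 9; +1 → 10, wraps to 0, carry into field.
Longitude field L = 11; +1 → 12 = M.
Latitude square 2; −1 → 1.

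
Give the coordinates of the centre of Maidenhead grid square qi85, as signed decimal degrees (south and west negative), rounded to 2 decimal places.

Field Q=16, I=8: +16·20° lon, +8·10° lat → SW at lon 140°, lat -10°.
Square 8, 5: +8·2° lon, +5·1° lat → SW at lon 156°, lat -5°.
Cell spans 2° lon × 1° lat. Centre is SW corner plus half of each.
latitude -4.50, longitude 157.00.

-4.50, 157.00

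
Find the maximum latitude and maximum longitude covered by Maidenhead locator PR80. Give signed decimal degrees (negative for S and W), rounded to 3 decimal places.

Field P=15, R=17: +15·20° lon, +17·10° lat → SW at lon 120°, lat 80°.
Square 8, 0: +8·2° lon, +0·1° lat → SW at lon 136°, lat 80°.
Cell spans 2° lon × 1° lat. NE corner is SW corner plus one full cell.
latitude 81.000, longitude 138.000.

81.000, 138.000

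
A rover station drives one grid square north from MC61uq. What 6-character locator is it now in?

MC61ur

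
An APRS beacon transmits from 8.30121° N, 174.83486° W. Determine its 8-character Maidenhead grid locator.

Shift to the Maidenhead origin (180°W, 90°S): lon 5.16514, lat 98.30121.
Field (20°×10°, letters A–R): 5.16514/20 → 0 → A, 98.30121/10 → 9 → J; chars AJ.
Square (2°×1°, digits 0–9): 5.16514/2 → 2, 8.30121/1 → 8; chars 28.
Subsquare (5′×2.5′, letters a–x): 1.16514/0.0833333 → 13 → n, 0.30121/0.0416667 → 7 → h; chars nh.
Extended square (30″×15″, digits 0–9): 0.08181/0.00833333 → 9, 0.00954/0.00416667 → 2; chars 92.

AJ28nh92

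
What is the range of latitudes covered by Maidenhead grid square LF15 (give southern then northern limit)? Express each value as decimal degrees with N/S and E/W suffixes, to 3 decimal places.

Field L=11, F=5: +11·20° lon, +5·10° lat → SW at lon 40°, lat -40°.
Square 1, 5: +1·2° lon, +5·1° lat → SW at lon 42°, lat -35°.
Cell spans 2° lon × 1° lat.
south 35.000° S, north 34.000° S.

35.000° S, 34.000° S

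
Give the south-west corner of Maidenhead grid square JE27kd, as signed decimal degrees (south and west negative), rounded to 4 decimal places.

Field J=9, E=4: +9·20° lon, +4·10° lat → SW at lon 0°, lat -50°.
Square 2, 7: +2·2° lon, +7·1° lat → SW at lon 4°, lat -43°.
Subsquare k=10, d=3: +10·0.0833333° lon, +3·0.0416667° lat → SW at lon 4.83333°, lat -42.875°.
latitude -42.8750, longitude 4.8333.

-42.8750, 4.8333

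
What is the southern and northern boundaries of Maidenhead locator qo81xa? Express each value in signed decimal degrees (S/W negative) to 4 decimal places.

51.0000, 51.0417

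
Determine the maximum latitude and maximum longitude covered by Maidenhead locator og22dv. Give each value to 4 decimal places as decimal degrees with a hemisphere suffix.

27.0833° S, 104.3333° E

Field O=14, G=6: +14·20° lon, +6·10° lat → SW at lon 100°, lat -30°.
Square 2, 2: +2·2° lon, +2·1° lat → SW at lon 104°, lat -28°.
Subsquare d=3, v=21: +3·0.0833333° lon, +21·0.0416667° lat → SW at lon 104.25°, lat -27.125°.
Cell spans 0.0833333° lon × 0.0416667° lat. NE corner is SW corner plus one full cell.
latitude 27.0833° S, longitude 104.3333° E.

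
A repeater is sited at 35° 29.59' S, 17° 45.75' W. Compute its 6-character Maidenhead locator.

Add 180° to longitude and 90° to latitude: 162.2375, 54.5068.
Field: 162.2375/20 → 8 → I, 54.5068/10 → 5 → F; chars IF.
Square: 2.2375/2 → 1, 4.5068/1 → 4; chars 14.
Subsquare: 0.2375/0.0833333 → 2 → c, 0.5068/0.0416667 → 12 → m; chars cm.

IF14cm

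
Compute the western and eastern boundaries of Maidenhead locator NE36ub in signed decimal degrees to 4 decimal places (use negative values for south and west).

87.6667, 87.7500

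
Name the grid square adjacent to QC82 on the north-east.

Longitude square 8; +1 → 9.
Latitude square 2; +1 → 3.

QC93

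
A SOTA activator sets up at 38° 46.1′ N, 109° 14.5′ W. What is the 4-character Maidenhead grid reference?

DM58

Offset from 180°W / 90°S: lon 70.76°, lat 128.77°.
Field: lon ⌊70.76/20⌋ = 3 → D; lat ⌊128.77/10⌋ = 12 → M.
Square: lon ⌊10.76/2⌋ = 5; lat ⌊8.77/1⌋ = 8.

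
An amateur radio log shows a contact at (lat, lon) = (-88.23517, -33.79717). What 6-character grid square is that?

Shift to the Maidenhead origin (180°W, 90°S): lon 146.2028, lat 1.7648.
Field (20°×10°, letters A–R): 146.2028/20 → 7 → H, 1.7648/10 → 0 → A; chars HA.
Square (2°×1°, digits 0–9): 6.2028/2 → 3, 1.7648/1 → 1; chars 31.
Subsquare (5′×2.5′, letters a–x): 0.2028/0.0833333 → 2 → c, 0.7648/0.0416667 → 18 → s; chars cs.

HA31cs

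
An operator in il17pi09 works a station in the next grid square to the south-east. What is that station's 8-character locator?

IL17pi18

Longitude extended square 0; +1 → 1.
Latitude extended square 9; −1 → 8.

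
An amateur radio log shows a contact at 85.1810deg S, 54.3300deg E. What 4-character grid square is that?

Offset from 180°W / 90°S: lon 234.33°, lat 4.82°.
Field (20°×10°, letters A–R): 234.33/20 → 11 → L, 4.82/10 → 0 → A; chars LA.
Square (2°×1°, digits 0–9): 14.33/2 → 7, 4.82/1 → 4; chars 74.

LA74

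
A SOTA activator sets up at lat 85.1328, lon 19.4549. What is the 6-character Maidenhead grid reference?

Shift to the Maidenhead origin (180°W, 90°S): lon 199.4549, lat 175.1328.
Field: lon ⌊199.4549/20⌋ = 9 → J; lat ⌊175.1328/10⌋ = 17 → R.
Square: lon ⌊19.4549/2⌋ = 9; lat ⌊5.1328/1⌋ = 5.
Subsquare: lon ⌊1.4549/0.0833333⌋ = 17 → r; lat ⌊0.1328/0.0416667⌋ = 3 → d.

JR95rd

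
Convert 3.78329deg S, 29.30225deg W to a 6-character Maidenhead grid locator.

Add 180° to longitude and 90° to latitude: 150.6977, 86.2167.
Field: 150.6977/20 → 7 → H, 86.2167/10 → 8 → I; chars HI.
Square: 10.6977/2 → 5, 6.2167/1 → 6; chars 56.
Subsquare: 0.6977/0.0833333 → 8 → i, 0.2167/0.0416667 → 5 → f; chars if.

HI56if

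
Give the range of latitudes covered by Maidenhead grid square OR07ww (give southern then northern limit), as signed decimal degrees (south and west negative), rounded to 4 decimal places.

87.9167, 87.9583

Field O=14, R=17: +14·20° lon, +17·10° lat → SW at lon 100°, lat 80°.
Square 0, 7: +0·2° lon, +7·1° lat → SW at lon 100°, lat 87°.
Subsquare w=22, w=22: +22·0.0833333° lon, +22·0.0416667° lat → SW at lon 101.833°, lat 87.9167°.
Cell spans 0.0833333° lon × 0.0416667° lat.
south 87.9167, north 87.9583.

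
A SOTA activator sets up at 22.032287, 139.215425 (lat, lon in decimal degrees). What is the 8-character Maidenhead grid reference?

PL92oa57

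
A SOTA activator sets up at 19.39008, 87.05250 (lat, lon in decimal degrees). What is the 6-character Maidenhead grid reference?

Shift to the Maidenhead origin (180°W, 90°S): lon 267.0525, lat 109.3901.
Field (20°×10°, letters A–R): 267.0525/20 → 13 → N, 109.3901/10 → 10 → K; chars NK.
Square (2°×1°, digits 0–9): 7.0525/2 → 3, 9.3901/1 → 9; chars 39.
Subsquare (5′×2.5′, letters a–x): 1.0525/0.0833333 → 12 → m, 0.3901/0.0416667 → 9 → j; chars mj.

NK39mj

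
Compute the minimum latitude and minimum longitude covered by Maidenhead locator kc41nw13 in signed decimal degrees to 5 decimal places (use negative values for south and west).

Field K=10, C=2: +10·20° lon, +2·10° lat → SW at lon 20°, lat -70°.
Square 4, 1: +4·2° lon, +1·1° lat → SW at lon 28°, lat -69°.
Subsquare n=13, w=22: +13·0.0833333° lon, +22·0.0416667° lat → SW at lon 29.0833°, lat -68.0833°.
Extended square 1, 3: +1·0.00833333° lon, +3·0.00416667° lat → SW at lon 29.0917°, lat -68.0708°.
latitude -68.07083, longitude 29.09167.

-68.07083, 29.09167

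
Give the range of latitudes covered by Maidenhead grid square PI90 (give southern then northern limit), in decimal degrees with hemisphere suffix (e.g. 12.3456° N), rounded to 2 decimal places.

10.00° S, 9.00° S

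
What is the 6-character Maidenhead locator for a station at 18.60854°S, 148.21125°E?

QH41cj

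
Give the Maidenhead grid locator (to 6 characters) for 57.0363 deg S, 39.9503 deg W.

HD02ax

Offset from 180°W / 90°S: lon 140.0497°, lat 32.9637°.
Field: lon ⌊140.0497/20⌋ = 7 → H; lat ⌊32.9637/10⌋ = 3 → D.
Square: lon ⌊0.0497/2⌋ = 0; lat ⌊2.9637/1⌋ = 2.
Subsquare: lon ⌊0.0497/0.0833333⌋ = 0 → a; lat ⌊0.9637/0.0416667⌋ = 23 → x.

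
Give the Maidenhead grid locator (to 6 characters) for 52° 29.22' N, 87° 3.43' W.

EO62ll

Offset from 180°W / 90°S: lon 92.9428°, lat 142.4870°.
Field: lon ⌊92.9428/20⌋ = 4 → E; lat ⌊142.4870/10⌋ = 14 → O.
Square: lon ⌊12.9428/2⌋ = 6; lat ⌊2.4870/1⌋ = 2.
Subsquare: lon ⌊0.9428/0.0833333⌋ = 11 → l; lat ⌊0.4870/0.0416667⌋ = 11 → l.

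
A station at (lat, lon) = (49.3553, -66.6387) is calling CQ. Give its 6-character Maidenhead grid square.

FN69qi

Offset from 180°W / 90°S: lon 113.3613°, lat 139.3553°.
Field: 113.3613/20 → 5 → F, 139.3553/10 → 13 → N; chars FN.
Square: 13.3613/2 → 6, 9.3553/1 → 9; chars 69.
Subsquare: 1.3613/0.0833333 → 16 → q, 0.3553/0.0416667 → 8 → i; chars qi.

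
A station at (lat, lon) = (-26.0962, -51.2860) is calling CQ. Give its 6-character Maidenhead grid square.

GG43iv

Offset from 180°W / 90°S: lon 128.7140°, lat 63.9038°.
Field: 128.7140/20 → 6 → G, 63.9038/10 → 6 → G; chars GG.
Square: 8.7140/2 → 4, 3.9038/1 → 3; chars 43.
Subsquare: 0.7140/0.0833333 → 8 → i, 0.9038/0.0416667 → 21 → v; chars iv.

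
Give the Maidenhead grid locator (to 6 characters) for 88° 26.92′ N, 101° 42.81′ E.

OR08uk

Shift to the Maidenhead origin (180°W, 90°S): lon 281.7135, lat 178.4487.
Field: 281.7135/20 → 14 → O, 178.4487/10 → 17 → R; chars OR.
Square: 1.7135/2 → 0, 8.4487/1 → 8; chars 08.
Subsquare: 1.7135/0.0833333 → 20 → u, 0.4487/0.0416667 → 10 → k; chars uk.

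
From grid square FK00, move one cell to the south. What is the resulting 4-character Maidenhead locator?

FJ09

Latitude square 0; −1 → -1, wraps to 9, carry into field.
Latitude field K = 10; −1 → 9 = J.
The longitude characters are unchanged.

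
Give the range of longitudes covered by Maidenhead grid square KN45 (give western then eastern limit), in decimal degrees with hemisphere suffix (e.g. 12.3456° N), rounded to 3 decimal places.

28.000° E, 30.000° E

Field K=10, N=13: +10·20° lon, +13·10° lat → SW at lon 20°, lat 40°.
Square 4, 5: +4·2° lon, +5·1° lat → SW at lon 28°, lat 45°.
Cell spans 2° lon × 1° lat.
west 28.000° E, east 30.000° E.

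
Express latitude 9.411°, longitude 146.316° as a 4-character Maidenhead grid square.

QJ39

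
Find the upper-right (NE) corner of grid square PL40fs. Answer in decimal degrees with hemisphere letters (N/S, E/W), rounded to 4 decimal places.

Field P=15, L=11: +15·20° lon, +11·10° lat → SW at lon 120°, lat 20°.
Square 4, 0: +4·2° lon, +0·1° lat → SW at lon 128°, lat 20°.
Subsquare f=5, s=18: +5·0.0833333° lon, +18·0.0416667° lat → SW at lon 128.417°, lat 20.75°.
Cell spans 0.0833333° lon × 0.0416667° lat. NE corner is SW corner plus one full cell.
latitude 20.7917° N, longitude 128.5000° E.

20.7917° N, 128.5000° E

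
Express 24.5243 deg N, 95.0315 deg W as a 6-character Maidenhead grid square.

EL24lm

Shift to the Maidenhead origin (180°W, 90°S): lon 84.9685, lat 114.5243.
Field: lon ⌊84.9685/20⌋ = 4 → E; lat ⌊114.5243/10⌋ = 11 → L.
Square: lon ⌊4.9685/2⌋ = 2; lat ⌊4.5243/1⌋ = 4.
Subsquare: lon ⌊0.9685/0.0833333⌋ = 11 → l; lat ⌊0.5243/0.0416667⌋ = 12 → m.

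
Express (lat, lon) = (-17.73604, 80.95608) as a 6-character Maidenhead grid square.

Shift to the Maidenhead origin (180°W, 90°S): lon 260.9561, lat 72.2640.
Field: lon ⌊260.9561/20⌋ = 13 → N; lat ⌊72.2640/10⌋ = 7 → H.
Square: lon ⌊0.9561/2⌋ = 0; lat ⌊2.2640/1⌋ = 2.
Subsquare: lon ⌊0.9561/0.0833333⌋ = 11 → l; lat ⌊0.2640/0.0416667⌋ = 6 → g.

NH02lg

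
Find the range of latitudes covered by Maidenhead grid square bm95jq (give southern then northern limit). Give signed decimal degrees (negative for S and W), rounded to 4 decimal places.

35.6667, 35.7083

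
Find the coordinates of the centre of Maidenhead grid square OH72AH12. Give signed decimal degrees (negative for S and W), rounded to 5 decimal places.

-17.69792, 114.01250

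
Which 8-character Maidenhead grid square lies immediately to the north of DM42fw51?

DM42fw52

Latitude extended square 1; +1 → 2.
The longitude characters are unchanged.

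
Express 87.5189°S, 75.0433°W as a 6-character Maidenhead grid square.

FA22ll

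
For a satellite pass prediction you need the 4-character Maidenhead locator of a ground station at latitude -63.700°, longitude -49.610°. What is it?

Add 180° to longitude and 90° to latitude: 130.39, 26.30.
Field: 130.39/20 → 6 → G, 26.30/10 → 2 → C; chars GC.
Square: 10.39/2 → 5, 6.30/1 → 6; chars 56.

GC56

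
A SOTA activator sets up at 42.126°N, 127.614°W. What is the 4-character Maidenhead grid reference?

CN62

Offset from 180°W / 90°S: lon 52.39°, lat 132.13°.
Field: lon ⌊52.39/20⌋ = 2 → C; lat ⌊132.13/10⌋ = 13 → N.
Square: lon ⌊12.39/2⌋ = 6; lat ⌊2.13/1⌋ = 2.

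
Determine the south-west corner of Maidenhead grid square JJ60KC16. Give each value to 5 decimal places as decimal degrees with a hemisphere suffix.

Field J=9, J=9: +9·20° lon, +9·10° lat → SW at lon 0°, lat 0°.
Square 6, 0: +6·2° lon, +0·1° lat → SW at lon 12°, lat 0°.
Subsquare k=10, c=2: +10·0.0833333° lon, +2·0.0416667° lat → SW at lon 12.8333°, lat 0.0833333°.
Extended square 1, 6: +1·0.00833333° lon, +6·0.00416667° lat → SW at lon 12.8417°, lat 0.108333°.
latitude 0.10833° N, longitude 12.84167° E.

0.10833° N, 12.84167° E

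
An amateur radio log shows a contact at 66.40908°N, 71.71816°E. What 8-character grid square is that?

Offset from 180°W / 90°S: lon 251.71816°, lat 156.40908°.
Field (20°×10°, letters A–R): lon ⌊251.71816/20⌋ = 12 → M; lat ⌊156.40908/10⌋ = 15 → P.
Square (2°×1°, digits 0–9): lon ⌊11.71816/2⌋ = 5; lat ⌊6.40908/1⌋ = 6.
Subsquare (5′×2.5′, letters a–x): lon ⌊1.71816/0.0833333⌋ = 20 → u; lat ⌊0.40908/0.0416667⌋ = 9 → j.
Extended square (30″×15″, digits 0–9): lon ⌊0.05149/0.00833333⌋ = 6; lat ⌊0.03408/0.00416667⌋ = 8.

MP56uj68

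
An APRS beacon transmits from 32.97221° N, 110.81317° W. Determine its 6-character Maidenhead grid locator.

DM42ox

Add 180° to longitude and 90° to latitude: 69.1868, 122.9722.
Field: 69.1868/20 → 3 → D, 122.9722/10 → 12 → M; chars DM.
Square: 9.1868/2 → 4, 2.9722/1 → 2; chars 42.
Subsquare: 1.1868/0.0833333 → 14 → o, 0.9722/0.0416667 → 23 → x; chars ox.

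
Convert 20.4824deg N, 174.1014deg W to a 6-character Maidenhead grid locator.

AL20wl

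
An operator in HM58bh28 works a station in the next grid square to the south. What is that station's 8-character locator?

HM58bh27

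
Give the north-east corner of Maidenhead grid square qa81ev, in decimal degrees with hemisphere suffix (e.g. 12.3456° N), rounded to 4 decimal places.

88.0833° S, 156.4167° E

Field Q=16, A=0: +16·20° lon, +0·10° lat → SW at lon 140°, lat -90°.
Square 8, 1: +8·2° lon, +1·1° lat → SW at lon 156°, lat -89°.
Subsquare e=4, v=21: +4·0.0833333° lon, +21·0.0416667° lat → SW at lon 156.333°, lat -88.125°.
Cell spans 0.0833333° lon × 0.0416667° lat. NE corner is SW corner plus one full cell.
latitude 88.0833° S, longitude 156.4167° E.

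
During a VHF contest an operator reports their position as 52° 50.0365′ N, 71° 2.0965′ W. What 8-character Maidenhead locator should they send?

Add 180° to longitude and 90° to latitude: 108.96506, 142.83394.
Field: 108.96506/20 → 5 → F, 142.83394/10 → 14 → O; chars FO.
Square: 8.96506/2 → 4, 2.83394/1 → 2; chars 42.
Subsquare: 0.96506/0.0833333 → 11 → l, 0.83394/0.0416667 → 20 → u; chars lu.
Extended square: 0.04839/0.00833333 → 5, 0.00061/0.00416667 → 0; chars 50.

FO42lu50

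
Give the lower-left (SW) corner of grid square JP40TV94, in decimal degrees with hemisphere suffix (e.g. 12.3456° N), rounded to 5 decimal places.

60.89167° N, 9.65833° E

Field J=9, P=15: +9·20° lon, +15·10° lat → SW at lon 0°, lat 60°.
Square 4, 0: +4·2° lon, +0·1° lat → SW at lon 8°, lat 60°.
Subsquare t=19, v=21: +19·0.0833333° lon, +21·0.0416667° lat → SW at lon 9.58333°, lat 60.875°.
Extended square 9, 4: +9·0.00833333° lon, +4·0.00416667° lat → SW at lon 9.65833°, lat 60.8917°.
latitude 60.89167° N, longitude 9.65833° E.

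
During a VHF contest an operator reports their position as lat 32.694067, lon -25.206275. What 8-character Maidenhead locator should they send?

Add 180° to longitude and 90° to latitude: 154.79372, 122.69407.
Field (20°×10°, letters A–R): lon ⌊154.79372/20⌋ = 7 → H; lat ⌊122.69407/10⌋ = 12 → M.
Square (2°×1°, digits 0–9): lon ⌊14.79372/2⌋ = 7; lat ⌊2.69407/1⌋ = 2.
Subsquare (5′×2.5′, letters a–x): lon ⌊0.79372/0.0833333⌋ = 9 → j; lat ⌊0.69407/0.0416667⌋ = 16 → q.
Extended square (30″×15″, digits 0–9): lon ⌊0.04372/0.00833333⌋ = 5; lat ⌊0.02740/0.00416667⌋ = 6.

HM72jq56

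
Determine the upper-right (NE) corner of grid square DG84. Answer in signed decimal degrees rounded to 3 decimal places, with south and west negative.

-25.000, -102.000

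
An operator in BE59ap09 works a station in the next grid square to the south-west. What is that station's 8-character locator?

Longitude extended square 0; −1 → -1, wraps to 9, carry into subsquare.
Longitude subsquare a = 0; −1 → -1, wraps to 23 = x, carry into square.
Longitude square 5; −1 → 4.
Latitude extended square 9; −1 → 8.

BE49xp98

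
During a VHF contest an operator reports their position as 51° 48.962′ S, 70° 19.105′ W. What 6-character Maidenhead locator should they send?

Offset from 180°W / 90°S: lon 109.6816°, lat 38.1840°.
Field: lon ⌊109.6816/20⌋ = 5 → F; lat ⌊38.1840/10⌋ = 3 → D.
Square: lon ⌊9.6816/2⌋ = 4; lat ⌊8.1840/1⌋ = 8.
Subsquare: lon ⌊1.6816/0.0833333⌋ = 20 → u; lat ⌊0.1840/0.0416667⌋ = 4 → e.

FD48ue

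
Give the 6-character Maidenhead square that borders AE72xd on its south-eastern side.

AE82ac

Longitude subsquare x = 23; +1 → 24, wraps to 0 = a, carry into square.
Longitude square 7; +1 → 8.
Latitude subsquare d = 3; −1 → 2 = c.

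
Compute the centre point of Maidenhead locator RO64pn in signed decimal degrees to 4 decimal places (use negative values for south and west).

54.5625, 173.2917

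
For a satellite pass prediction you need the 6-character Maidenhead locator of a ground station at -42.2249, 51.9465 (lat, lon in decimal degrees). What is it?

LE57xs

Offset from 180°W / 90°S: lon 231.9465°, lat 47.7751°.
Field (20°×10°, letters A–R): 231.9465/20 → 11 → L, 47.7751/10 → 4 → E; chars LE.
Square (2°×1°, digits 0–9): 11.9465/2 → 5, 7.7751/1 → 7; chars 57.
Subsquare (5′×2.5′, letters a–x): 1.9465/0.0833333 → 23 → x, 0.7751/0.0416667 → 18 → s; chars xs.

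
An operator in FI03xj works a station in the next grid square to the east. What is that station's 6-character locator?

FI13aj

Longitude subsquare x = 23; +1 → 24, wraps to 0 = a, carry into square.
Longitude square 0; +1 → 1.
The latitude characters are unchanged.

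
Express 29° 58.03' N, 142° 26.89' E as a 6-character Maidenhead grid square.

QL19fx

Offset from 180°W / 90°S: lon 322.4482°, lat 119.9672°.
Field (20°×10°, letters A–R): 322.4482/20 → 16 → Q, 119.9672/10 → 11 → L; chars QL.
Square (2°×1°, digits 0–9): 2.4482/2 → 1, 9.9672/1 → 9; chars 19.
Subsquare (5′×2.5′, letters a–x): 0.4482/0.0833333 → 5 → f, 0.9672/0.0416667 → 23 → x; chars fx.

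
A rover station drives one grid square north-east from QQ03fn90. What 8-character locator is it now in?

QQ03gn01

Longitude extended square 9; +1 → 10, wraps to 0, carry into subsquare.
Longitude subsquare f = 5; +1 → 6 = g.
Latitude extended square 0; +1 → 1.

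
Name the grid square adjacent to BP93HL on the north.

Latitude subsquare l = 11; +1 → 12 = m.
The longitude characters are unchanged.

BP93hm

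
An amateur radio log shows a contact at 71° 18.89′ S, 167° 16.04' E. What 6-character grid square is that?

Shift to the Maidenhead origin (180°W, 90°S): lon 347.2673, lat 18.6852.
Field: lon ⌊347.2673/20⌋ = 17 → R; lat ⌊18.6852/10⌋ = 1 → B.
Square: lon ⌊7.2673/2⌋ = 3; lat ⌊8.6852/1⌋ = 8.
Subsquare: lon ⌊1.2673/0.0833333⌋ = 15 → p; lat ⌊0.6852/0.0416667⌋ = 16 → q.

RB38pq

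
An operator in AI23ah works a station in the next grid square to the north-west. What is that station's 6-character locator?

Longitude subsquare a = 0; −1 → -1, wraps to 23 = x, carry into square.
Longitude square 2; −1 → 1.
Latitude subsquare h = 7; +1 → 8 = i.

AI13xi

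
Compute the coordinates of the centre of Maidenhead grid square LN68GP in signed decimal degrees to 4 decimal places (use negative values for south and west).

Field L=11, N=13: +11·20° lon, +13·10° lat → SW at lon 40°, lat 40°.
Square 6, 8: +6·2° lon, +8·1° lat → SW at lon 52°, lat 48°.
Subsquare g=6, p=15: +6·0.0833333° lon, +15·0.0416667° lat → SW at lon 52.5°, lat 48.625°.
Cell spans 0.0833333° lon × 0.0416667° lat. Centre is SW corner plus half of each.
latitude 48.6458, longitude 52.5417.

48.6458, 52.5417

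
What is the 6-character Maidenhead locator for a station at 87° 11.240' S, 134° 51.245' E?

Offset from 180°W / 90°S: lon 314.8541°, lat 2.8127°.
Field: lon ⌊314.8541/20⌋ = 15 → P; lat ⌊2.8127/10⌋ = 0 → A.
Square: lon ⌊14.8541/2⌋ = 7; lat ⌊2.8127/1⌋ = 2.
Subsquare: lon ⌊0.8541/0.0833333⌋ = 10 → k; lat ⌊0.8127/0.0416667⌋ = 19 → t.

PA72kt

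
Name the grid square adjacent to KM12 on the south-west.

Longitude square 1; −1 → 0.
Latitude square 2; −1 → 1.

KM01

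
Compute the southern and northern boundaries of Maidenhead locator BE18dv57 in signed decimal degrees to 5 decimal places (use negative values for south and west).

-41.09583, -41.09167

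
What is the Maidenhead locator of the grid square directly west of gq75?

GQ65

Longitude square 7; −1 → 6.
The latitude characters are unchanged.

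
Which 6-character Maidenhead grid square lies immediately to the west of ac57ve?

AC57ue

Longitude subsquare v = 21; −1 → 20 = u.
The latitude characters are unchanged.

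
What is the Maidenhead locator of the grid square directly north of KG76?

Latitude square 6; +1 → 7.
The longitude characters are unchanged.

KG77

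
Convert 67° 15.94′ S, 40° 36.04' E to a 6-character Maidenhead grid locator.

LC02hr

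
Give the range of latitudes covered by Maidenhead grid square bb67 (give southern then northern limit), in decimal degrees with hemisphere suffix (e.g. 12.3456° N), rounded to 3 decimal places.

73.000° S, 72.000° S

Field B=1, B=1: +1·20° lon, +1·10° lat → SW at lon -160°, lat -80°.
Square 6, 7: +6·2° lon, +7·1° lat → SW at lon -148°, lat -73°.
Cell spans 2° lon × 1° lat.
south 73.000° S, north 72.000° S.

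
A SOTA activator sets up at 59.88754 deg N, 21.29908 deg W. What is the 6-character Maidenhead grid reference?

HO99iv

Add 180° to longitude and 90° to latitude: 158.7009, 149.8875.
Field: 158.7009/20 → 7 → H, 149.8875/10 → 14 → O; chars HO.
Square: 18.7009/2 → 9, 9.8875/1 → 9; chars 99.
Subsquare: 0.7009/0.0833333 → 8 → i, 0.8875/0.0416667 → 21 → v; chars iv.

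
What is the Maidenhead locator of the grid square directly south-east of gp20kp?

Longitude subsquare k = 10; +1 → 11 = l.
Latitude subsquare p = 15; −1 → 14 = o.

GP20lo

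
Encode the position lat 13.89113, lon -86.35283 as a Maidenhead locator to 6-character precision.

EK63tv

Offset from 180°W / 90°S: lon 93.6472°, lat 103.8911°.
Field (20°×10°, letters A–R): 93.6472/20 → 4 → E, 103.8911/10 → 10 → K; chars EK.
Square (2°×1°, digits 0–9): 13.6472/2 → 6, 3.8911/1 → 3; chars 63.
Subsquare (5′×2.5′, letters a–x): 1.6472/0.0833333 → 19 → t, 0.8911/0.0416667 → 21 → v; chars tv.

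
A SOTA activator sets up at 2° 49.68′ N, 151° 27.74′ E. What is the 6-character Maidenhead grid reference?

Shift to the Maidenhead origin (180°W, 90°S): lon 331.4623, lat 92.8280.
Field: lon ⌊331.4623/20⌋ = 16 → Q; lat ⌊92.8280/10⌋ = 9 → J.
Square: lon ⌊11.4623/2⌋ = 5; lat ⌊2.8280/1⌋ = 2.
Subsquare: lon ⌊1.4623/0.0833333⌋ = 17 → r; lat ⌊0.8280/0.0416667⌋ = 19 → t.

QJ52rt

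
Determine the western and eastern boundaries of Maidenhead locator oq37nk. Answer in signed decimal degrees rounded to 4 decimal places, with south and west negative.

107.0833, 107.1667

Field O=14, Q=16: +14·20° lon, +16·10° lat → SW at lon 100°, lat 70°.
Square 3, 7: +3·2° lon, +7·1° lat → SW at lon 106°, lat 77°.
Subsquare n=13, k=10: +13·0.0833333° lon, +10·0.0416667° lat → SW at lon 107.083°, lat 77.4167°.
Cell spans 0.0833333° lon × 0.0416667° lat.
west 107.0833, east 107.1667.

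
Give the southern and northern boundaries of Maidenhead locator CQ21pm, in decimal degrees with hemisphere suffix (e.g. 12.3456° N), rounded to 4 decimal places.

Field C=2, Q=16: +2·20° lon, +16·10° lat → SW at lon -140°, lat 70°.
Square 2, 1: +2·2° lon, +1·1° lat → SW at lon -136°, lat 71°.
Subsquare p=15, m=12: +15·0.0833333° lon, +12·0.0416667° lat → SW at lon -134.75°, lat 71.5°.
Cell spans 0.0833333° lon × 0.0416667° lat.
south 71.5000° N, north 71.5417° N.

71.5000° N, 71.5417° N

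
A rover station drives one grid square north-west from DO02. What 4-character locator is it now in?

Longitude square 0; −1 → -1, wraps to 9, carry into field.
Longitude field D = 3; −1 → 2 = C.
Latitude square 2; +1 → 3.

CO93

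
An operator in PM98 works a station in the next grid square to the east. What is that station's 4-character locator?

Longitude square 9; +1 → 10, wraps to 0, carry into field.
Longitude field P = 15; +1 → 16 = Q.
The latitude characters are unchanged.

QM08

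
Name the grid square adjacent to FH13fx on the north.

FH14fa

Latitude subsquare x = 23; +1 → 24, wraps to 0 = a, carry into square.
Latitude square 3; +1 → 4.
The longitude characters are unchanged.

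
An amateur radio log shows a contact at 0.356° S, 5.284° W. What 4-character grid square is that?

II79

Add 180° to longitude and 90° to latitude: 174.72, 89.64.
Field (20°×10°, letters A–R): lon ⌊174.72/20⌋ = 8 → I; lat ⌊89.64/10⌋ = 8 → I.
Square (2°×1°, digits 0–9): lon ⌊14.72/2⌋ = 7; lat ⌊9.64/1⌋ = 9.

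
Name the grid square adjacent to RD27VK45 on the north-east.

Longitude extended square 4; +1 → 5.
Latitude extended square 5; +1 → 6.

RD27vk56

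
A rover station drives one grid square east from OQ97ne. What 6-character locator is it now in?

Longitude subsquare n = 13; +1 → 14 = o.
The latitude characters are unchanged.

OQ97oe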